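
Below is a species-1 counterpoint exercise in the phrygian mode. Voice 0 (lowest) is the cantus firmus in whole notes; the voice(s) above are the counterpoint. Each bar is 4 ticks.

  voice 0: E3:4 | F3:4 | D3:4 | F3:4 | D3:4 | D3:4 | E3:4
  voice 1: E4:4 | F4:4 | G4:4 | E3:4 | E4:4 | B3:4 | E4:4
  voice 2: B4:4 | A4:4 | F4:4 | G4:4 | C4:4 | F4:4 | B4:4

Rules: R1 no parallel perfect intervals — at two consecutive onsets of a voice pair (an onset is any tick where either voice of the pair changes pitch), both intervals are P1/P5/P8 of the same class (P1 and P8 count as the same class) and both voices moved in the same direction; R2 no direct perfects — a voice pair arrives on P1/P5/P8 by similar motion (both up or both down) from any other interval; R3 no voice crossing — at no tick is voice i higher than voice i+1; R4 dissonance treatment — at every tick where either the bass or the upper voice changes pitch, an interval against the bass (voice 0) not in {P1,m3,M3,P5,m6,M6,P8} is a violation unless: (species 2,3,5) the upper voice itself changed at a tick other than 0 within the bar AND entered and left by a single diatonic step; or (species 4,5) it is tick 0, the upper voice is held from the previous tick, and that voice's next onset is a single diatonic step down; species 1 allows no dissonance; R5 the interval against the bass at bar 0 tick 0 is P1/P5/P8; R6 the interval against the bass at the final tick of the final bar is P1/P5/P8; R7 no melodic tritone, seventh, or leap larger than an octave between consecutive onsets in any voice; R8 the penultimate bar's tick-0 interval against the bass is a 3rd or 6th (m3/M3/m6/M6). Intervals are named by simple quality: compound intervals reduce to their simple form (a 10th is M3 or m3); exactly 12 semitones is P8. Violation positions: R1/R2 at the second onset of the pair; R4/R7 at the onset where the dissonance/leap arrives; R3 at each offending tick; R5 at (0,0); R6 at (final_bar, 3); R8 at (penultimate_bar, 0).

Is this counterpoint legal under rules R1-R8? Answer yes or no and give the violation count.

No (23 violations)

bar 0: v0=E3 v1=E4 v2=B4 (P5)
bar 1: v0=F3 v1=F4 v2=A4 (M3)
bar 2: v0=D3 v1=G4 v2=F4 (m3)
bar 3: v0=F3 v1=E3 v2=G4 (M2)
bar 4: v0=D3 v1=E4 v2=C4 (m7)
bar 5: v0=D3 v1=B3 v2=F4 (m3)
bar 6: v0=E3 v1=E4 v2=B4 (P5)
  R1 @ bar1.0: E3/E4 P8 -> F3/F4 P8 similar
  R3 @ bar2.0: G4 above F4
  R4 @ bar2.0: D3/G4 P4 untreated
  R3 @ bar2.1: G4 above F4
  R3 @ bar2.2: G4 above F4
  R3 @ bar2.3: G4 above F4
  R3 @ bar3.0: F3 above E3
  R4 @ bar3.0: F3/E3 m2 untreated
  R4 @ bar3.0: F3/G4 M2 untreated
  R7 @ bar3.0: G4->E3 leap 15st
  R3 @ bar3.1: F3 above E3
  R3 @ bar3.2: F3 above E3
  R3 @ bar3.3: F3 above E3
  R3 @ bar4.0: E4 above C4
  R4 @ bar4.0: D3/E4 M2 untreated
  R4 @ bar4.0: D3/C4 m7 untreated
  R3 @ bar4.1: E4 above C4
  R3 @ bar4.2: E4 above C4
  R3 @ bar4.3: E4 above C4
  R2 @ bar6.0: D3/B3 M6 -> E3/E4 P8 similar
  R2 @ bar6.0: D3/F4 m3 -> E3/B4 P5 similar
  R2 @ bar6.0: B3/F4 TT -> E4/B4 P5 similar
  R7 @ bar6.0: F4->B4 leap 6st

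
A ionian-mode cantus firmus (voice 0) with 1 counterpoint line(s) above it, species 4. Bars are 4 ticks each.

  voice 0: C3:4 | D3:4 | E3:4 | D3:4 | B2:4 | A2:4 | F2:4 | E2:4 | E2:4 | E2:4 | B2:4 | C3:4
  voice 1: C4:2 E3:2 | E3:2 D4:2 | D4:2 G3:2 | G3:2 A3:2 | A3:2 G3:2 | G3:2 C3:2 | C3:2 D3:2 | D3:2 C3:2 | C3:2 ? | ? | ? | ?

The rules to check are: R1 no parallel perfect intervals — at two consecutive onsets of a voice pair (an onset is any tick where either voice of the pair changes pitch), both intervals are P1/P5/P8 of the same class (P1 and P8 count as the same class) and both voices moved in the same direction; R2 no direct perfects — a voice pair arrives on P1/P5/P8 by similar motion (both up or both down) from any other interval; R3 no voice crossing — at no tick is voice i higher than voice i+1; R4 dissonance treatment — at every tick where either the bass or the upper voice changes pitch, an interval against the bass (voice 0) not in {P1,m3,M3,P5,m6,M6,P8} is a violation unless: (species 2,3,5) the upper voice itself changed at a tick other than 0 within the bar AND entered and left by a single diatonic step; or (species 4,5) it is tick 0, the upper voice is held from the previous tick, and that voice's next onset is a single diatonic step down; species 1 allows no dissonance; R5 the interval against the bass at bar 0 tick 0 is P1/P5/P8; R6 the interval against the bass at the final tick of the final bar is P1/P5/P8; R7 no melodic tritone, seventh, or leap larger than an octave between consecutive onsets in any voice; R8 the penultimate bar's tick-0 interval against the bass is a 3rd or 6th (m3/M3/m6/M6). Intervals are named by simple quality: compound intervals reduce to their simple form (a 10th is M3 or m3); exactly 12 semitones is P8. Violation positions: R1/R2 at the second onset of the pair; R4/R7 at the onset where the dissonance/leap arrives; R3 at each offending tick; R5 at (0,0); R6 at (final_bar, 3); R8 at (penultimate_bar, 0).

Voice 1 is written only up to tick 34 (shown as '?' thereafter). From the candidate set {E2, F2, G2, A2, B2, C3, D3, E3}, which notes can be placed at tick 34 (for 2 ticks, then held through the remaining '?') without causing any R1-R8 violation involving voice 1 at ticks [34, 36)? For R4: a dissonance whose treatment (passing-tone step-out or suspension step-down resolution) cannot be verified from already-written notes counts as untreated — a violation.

E2: legal
F2: violates R4
G2: legal
A2: violates R4
B2: legal
C3: legal
D3: violates R4
E3: legal

{B2, C3, E2, E3, G2}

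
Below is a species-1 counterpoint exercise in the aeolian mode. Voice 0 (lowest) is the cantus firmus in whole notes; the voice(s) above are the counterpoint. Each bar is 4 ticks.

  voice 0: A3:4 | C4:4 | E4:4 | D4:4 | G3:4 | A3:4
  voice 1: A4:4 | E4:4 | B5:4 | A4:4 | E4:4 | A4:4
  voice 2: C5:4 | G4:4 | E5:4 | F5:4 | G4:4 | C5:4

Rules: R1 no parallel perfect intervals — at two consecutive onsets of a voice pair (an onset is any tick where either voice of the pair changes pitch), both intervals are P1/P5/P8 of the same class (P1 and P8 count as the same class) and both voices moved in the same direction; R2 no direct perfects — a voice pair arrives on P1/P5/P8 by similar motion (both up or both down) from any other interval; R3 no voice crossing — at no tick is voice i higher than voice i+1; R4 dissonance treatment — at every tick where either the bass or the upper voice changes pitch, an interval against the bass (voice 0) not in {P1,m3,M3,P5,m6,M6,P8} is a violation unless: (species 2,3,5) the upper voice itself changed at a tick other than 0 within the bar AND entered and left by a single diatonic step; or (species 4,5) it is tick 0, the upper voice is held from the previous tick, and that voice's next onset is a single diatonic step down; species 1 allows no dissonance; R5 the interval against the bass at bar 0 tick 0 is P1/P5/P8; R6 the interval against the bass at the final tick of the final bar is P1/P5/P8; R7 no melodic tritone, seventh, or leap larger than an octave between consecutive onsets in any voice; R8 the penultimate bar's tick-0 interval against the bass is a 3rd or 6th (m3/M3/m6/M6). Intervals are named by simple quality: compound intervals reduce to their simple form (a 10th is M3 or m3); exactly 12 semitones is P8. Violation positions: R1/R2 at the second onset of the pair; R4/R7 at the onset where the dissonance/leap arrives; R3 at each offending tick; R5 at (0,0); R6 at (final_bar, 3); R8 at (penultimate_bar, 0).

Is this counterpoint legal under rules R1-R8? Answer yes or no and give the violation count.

No (16 violations)

bar 0: v0=A3 v1=A4 v2=C5 (m3)
bar 1: v0=C4 v1=E4 v2=G4 (P5)
bar 2: v0=E4 v1=B5 v2=E5 (P8)
bar 3: v0=D4 v1=A4 v2=F5 (m3)
bar 4: v0=G3 v1=E4 v2=G4 (P8)
bar 5: v0=A3 v1=A4 v2=C5 (m3)
  R5 @ bar0.0: opens on m3
  R2 @ bar2.0: C4/E4 M3 -> E4/B5 P5 similar
  R2 @ bar2.0: C4/G4 P5 -> E4/E5 P8 similar
  R2 @ bar2.0: E4/G4 m3 -> B5/E5 P5 similar
  R3 @ bar2.0: B5 above E5
  R7 @ bar2.0: E4->B5 leap 19st
  R3 @ bar2.1: B5 above E5
  R3 @ bar2.2: B5 above E5
  R3 @ bar2.3: B5 above E5
  R1 @ bar3.0: E4/B5 P5 -> D4/A4 P5 similar
  R7 @ bar3.0: B5->A4 leap 14st
  R2 @ bar4.0: D4/F5 m3 -> G3/G4 P8 similar
  R7 @ bar4.0: F5->G4 leap 10st
  R8 @ bar4.0: penult P8 not 3rd/6th
  R2 @ bar5.0: G3/E4 M6 -> A3/A4 P8 similar
  R6 @ bar5.3: closes on m3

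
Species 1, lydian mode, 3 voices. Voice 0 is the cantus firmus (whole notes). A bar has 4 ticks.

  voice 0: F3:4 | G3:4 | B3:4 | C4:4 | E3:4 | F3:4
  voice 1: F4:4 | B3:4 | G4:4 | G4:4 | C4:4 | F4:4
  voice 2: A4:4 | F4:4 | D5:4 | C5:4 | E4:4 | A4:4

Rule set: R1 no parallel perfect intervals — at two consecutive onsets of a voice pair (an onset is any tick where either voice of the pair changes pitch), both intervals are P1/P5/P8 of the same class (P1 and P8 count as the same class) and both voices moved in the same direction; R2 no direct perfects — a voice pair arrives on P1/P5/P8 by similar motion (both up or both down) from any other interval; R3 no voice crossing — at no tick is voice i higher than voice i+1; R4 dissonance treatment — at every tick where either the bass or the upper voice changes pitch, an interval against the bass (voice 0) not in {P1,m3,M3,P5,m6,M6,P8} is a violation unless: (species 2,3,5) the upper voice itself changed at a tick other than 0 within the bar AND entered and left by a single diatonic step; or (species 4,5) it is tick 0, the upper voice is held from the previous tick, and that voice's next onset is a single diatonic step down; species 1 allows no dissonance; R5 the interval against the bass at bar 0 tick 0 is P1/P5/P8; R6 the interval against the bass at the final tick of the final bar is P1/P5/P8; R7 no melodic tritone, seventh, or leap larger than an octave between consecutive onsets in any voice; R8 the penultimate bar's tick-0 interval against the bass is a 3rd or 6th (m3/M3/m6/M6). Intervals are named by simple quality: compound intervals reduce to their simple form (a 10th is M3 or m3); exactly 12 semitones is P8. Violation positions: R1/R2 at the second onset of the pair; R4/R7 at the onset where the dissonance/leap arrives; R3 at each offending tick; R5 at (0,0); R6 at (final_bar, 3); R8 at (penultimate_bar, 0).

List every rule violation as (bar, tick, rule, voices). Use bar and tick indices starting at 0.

bar 0: v0=F3 v1=F4 v2=A4 downbeat M3
bar 1: v0=G3 v1=B3 v2=F4 downbeat m7
bar 2: v0=B3 v1=G4 v2=D5 downbeat m3
bar 3: v0=C4 v1=G4 v2=C5 downbeat P8
bar 4: v0=E3 v1=C4 v2=E4 downbeat P8
bar 5: v0=F3 v1=F4 v2=A4 downbeat M3
  -> R5 @ bar 0 tick 0 v(0, 2): opens on M3
  -> R4 @ bar 1 tick 0 v(0, 2): G3/F4 m7 untreated
  -> R7 @ bar 1 tick 0 v(1,): F4->B3 leap 6st
  -> R2 @ bar 2 tick 0 v(1, 2): B3/F4 TT -> G4/D5 P5 similar
  -> R1 @ bar 4 tick 0 v(0, 2): C4/C5 P8 -> E3/E4 P8 similar
  -> R8 @ bar 4 tick 0 v(0, 2): penult P8 not 3rd/6th
  -> R2 @ bar 5 tick 0 v(0, 1): E3/C4 m6 -> F3/F4 P8 similar
  -> R6 @ bar 5 tick 3 v(0, 2): closes on M3

(0, 0, R5, (0, 2))
(1, 0, R4, (0, 2))
(1, 0, R7, (1,))
(2, 0, R2, (1, 2))
(4, 0, R1, (0, 2))
(4, 0, R8, (0, 2))
(5, 0, R2, (0, 1))
(5, 3, R6, (0, 2))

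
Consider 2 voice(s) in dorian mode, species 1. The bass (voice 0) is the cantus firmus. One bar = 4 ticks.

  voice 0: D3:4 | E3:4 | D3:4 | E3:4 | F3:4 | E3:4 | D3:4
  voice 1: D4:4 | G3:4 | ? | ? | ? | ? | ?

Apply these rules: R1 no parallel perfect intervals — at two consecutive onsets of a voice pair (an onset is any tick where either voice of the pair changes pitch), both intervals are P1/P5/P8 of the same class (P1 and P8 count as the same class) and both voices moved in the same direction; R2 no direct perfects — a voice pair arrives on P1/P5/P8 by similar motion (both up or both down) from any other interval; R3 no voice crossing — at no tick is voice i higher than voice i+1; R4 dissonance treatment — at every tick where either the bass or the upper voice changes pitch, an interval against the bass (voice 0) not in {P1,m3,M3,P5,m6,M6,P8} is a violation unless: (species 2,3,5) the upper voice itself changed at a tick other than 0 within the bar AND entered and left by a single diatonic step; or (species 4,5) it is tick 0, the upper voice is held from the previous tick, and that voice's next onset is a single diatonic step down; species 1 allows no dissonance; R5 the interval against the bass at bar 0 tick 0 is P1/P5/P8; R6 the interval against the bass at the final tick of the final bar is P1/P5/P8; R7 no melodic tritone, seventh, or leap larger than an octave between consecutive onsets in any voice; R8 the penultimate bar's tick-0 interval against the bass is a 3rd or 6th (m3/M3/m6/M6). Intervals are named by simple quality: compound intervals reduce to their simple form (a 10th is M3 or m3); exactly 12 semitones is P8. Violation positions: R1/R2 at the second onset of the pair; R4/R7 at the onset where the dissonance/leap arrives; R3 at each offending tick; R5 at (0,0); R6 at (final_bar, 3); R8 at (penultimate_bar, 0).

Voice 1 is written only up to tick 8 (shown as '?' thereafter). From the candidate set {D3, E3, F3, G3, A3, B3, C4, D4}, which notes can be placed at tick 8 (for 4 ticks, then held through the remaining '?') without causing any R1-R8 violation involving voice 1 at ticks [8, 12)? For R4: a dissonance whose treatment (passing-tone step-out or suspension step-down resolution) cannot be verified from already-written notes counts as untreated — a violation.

D3: violates R2
E3: violates R4
F3: legal
G3: violates R4
A3: legal
B3: legal
C4: violates R4
D4: legal

{A3, B3, D4, F3}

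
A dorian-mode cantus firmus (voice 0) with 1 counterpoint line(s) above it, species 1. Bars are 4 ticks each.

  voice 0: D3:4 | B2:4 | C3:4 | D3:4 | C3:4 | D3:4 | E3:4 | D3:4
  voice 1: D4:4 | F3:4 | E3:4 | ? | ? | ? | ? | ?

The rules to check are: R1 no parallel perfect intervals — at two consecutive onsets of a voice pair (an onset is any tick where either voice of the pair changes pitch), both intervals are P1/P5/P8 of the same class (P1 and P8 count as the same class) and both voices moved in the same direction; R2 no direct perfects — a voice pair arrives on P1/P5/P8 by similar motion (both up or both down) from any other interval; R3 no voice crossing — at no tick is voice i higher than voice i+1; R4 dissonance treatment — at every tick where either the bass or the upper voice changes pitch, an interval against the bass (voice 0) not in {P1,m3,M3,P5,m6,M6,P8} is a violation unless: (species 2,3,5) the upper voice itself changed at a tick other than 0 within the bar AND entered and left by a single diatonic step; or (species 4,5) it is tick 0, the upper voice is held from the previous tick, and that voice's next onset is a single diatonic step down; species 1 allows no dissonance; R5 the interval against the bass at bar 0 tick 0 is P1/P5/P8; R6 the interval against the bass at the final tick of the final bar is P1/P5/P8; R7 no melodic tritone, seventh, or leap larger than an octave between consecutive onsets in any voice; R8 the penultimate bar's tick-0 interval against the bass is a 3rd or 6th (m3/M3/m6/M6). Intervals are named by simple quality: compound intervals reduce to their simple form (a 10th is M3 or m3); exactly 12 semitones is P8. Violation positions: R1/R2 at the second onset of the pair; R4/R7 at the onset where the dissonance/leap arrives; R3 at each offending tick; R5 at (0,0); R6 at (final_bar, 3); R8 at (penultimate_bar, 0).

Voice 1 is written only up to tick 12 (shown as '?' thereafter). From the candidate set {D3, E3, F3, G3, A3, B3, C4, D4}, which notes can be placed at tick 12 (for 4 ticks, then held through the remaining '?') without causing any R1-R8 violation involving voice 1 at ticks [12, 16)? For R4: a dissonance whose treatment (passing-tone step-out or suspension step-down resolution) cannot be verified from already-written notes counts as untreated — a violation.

{B3, D3, F3}

D3: legal
E3: violates R4
F3: legal
G3: violates R4
A3: violates R2
B3: legal
C4: violates R4
D4: violates R2,R7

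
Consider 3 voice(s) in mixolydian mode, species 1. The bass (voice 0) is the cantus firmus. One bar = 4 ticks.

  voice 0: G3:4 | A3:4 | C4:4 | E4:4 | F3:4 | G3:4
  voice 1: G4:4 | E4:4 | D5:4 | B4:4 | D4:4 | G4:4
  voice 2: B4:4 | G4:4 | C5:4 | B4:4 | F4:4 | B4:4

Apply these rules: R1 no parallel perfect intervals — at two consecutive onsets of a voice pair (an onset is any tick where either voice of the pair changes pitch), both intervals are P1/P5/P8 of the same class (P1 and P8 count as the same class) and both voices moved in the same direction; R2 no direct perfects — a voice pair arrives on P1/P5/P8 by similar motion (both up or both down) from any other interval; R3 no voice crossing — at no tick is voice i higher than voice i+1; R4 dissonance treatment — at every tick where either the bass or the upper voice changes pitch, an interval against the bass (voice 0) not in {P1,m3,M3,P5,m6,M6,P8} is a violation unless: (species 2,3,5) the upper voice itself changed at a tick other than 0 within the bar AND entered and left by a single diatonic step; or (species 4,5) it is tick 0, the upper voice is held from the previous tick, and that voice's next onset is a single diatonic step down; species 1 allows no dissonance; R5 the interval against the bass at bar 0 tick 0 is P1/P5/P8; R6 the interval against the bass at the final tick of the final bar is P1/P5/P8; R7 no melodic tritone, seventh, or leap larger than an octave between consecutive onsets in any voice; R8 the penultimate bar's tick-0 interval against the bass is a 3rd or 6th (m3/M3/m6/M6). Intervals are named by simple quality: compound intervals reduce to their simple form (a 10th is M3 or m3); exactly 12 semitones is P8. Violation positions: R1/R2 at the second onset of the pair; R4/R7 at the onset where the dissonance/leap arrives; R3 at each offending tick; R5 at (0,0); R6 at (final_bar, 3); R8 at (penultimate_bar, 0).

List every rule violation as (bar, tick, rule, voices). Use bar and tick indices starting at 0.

bar 0: v0=G3 v1=G4 v2=B4 downbeat M3
bar 1: v0=A3 v1=E4 v2=G4 downbeat m7
bar 2: v0=C4 v1=D5 v2=C5 downbeat P8
bar 3: v0=E4 v1=B4 v2=B4 downbeat P5
bar 4: v0=F3 v1=D4 v2=F4 downbeat P8
bar 5: v0=G3 v1=G4 v2=B4 downbeat M3
  -> R5 @ bar 0 tick 0 v(0, 2): opens on M3
  -> R4 @ bar 1 tick 0 v(0, 2): A3/G4 m7 untreated
  -> R2 @ bar 2 tick 0 v(0, 2): A3/G4 m7 -> C4/C5 P8 similar
  -> R3 @ bar 2 tick 0 v(1, 2): D5 above C5
  -> R4 @ bar 2 tick 0 v(0, 1): C4/D5 M2 untreated
  -> R7 @ bar 2 tick 0 v(1,): E4->D5 leap 10st
  -> R3 @ bar 2 tick 1 v(1, 2): D5 above C5
  -> R3 @ bar 2 tick 2 v(1, 2): D5 above C5
  -> R3 @ bar 2 tick 3 v(1, 2): D5 above C5
  -> R2 @ bar 3 tick 0 v(1, 2): D5/C5 M2 -> B4/B4 P1 similar
  -> R2 @ bar 4 tick 0 v(0, 2): E4/B4 P5 -> F3/F4 P8 similar
  -> R7 @ bar 4 tick 0 v(0,): E4->F3 leap 11st
  -> R7 @ bar 4 tick 0 v(2,): B4->F4 leap 6st
  -> R8 @ bar 4 tick 0 v(0, 2): penult P8 not 3rd/6th
  -> R2 @ bar 5 tick 0 v(0, 1): F3/D4 M6 -> G3/G4 P8 similar
  -> R7 @ bar 5 tick 0 v(2,): F4->B4 leap 6st
  -> R6 @ bar 5 tick 3 v(0, 2): closes on M3

(0, 0, R5, (0, 2))
(1, 0, R4, (0, 2))
(2, 0, R2, (0, 2))
(2, 0, R3, (1, 2))
(2, 0, R4, (0, 1))
(2, 0, R7, (1,))
(2, 1, R3, (1, 2))
(2, 2, R3, (1, 2))
(2, 3, R3, (1, 2))
(3, 0, R2, (1, 2))
(4, 0, R2, (0, 2))
(4, 0, R7, (0,))
(4, 0, R7, (2,))
(4, 0, R8, (0, 2))
(5, 0, R2, (0, 1))
(5, 0, R7, (2,))
(5, 3, R6, (0, 2))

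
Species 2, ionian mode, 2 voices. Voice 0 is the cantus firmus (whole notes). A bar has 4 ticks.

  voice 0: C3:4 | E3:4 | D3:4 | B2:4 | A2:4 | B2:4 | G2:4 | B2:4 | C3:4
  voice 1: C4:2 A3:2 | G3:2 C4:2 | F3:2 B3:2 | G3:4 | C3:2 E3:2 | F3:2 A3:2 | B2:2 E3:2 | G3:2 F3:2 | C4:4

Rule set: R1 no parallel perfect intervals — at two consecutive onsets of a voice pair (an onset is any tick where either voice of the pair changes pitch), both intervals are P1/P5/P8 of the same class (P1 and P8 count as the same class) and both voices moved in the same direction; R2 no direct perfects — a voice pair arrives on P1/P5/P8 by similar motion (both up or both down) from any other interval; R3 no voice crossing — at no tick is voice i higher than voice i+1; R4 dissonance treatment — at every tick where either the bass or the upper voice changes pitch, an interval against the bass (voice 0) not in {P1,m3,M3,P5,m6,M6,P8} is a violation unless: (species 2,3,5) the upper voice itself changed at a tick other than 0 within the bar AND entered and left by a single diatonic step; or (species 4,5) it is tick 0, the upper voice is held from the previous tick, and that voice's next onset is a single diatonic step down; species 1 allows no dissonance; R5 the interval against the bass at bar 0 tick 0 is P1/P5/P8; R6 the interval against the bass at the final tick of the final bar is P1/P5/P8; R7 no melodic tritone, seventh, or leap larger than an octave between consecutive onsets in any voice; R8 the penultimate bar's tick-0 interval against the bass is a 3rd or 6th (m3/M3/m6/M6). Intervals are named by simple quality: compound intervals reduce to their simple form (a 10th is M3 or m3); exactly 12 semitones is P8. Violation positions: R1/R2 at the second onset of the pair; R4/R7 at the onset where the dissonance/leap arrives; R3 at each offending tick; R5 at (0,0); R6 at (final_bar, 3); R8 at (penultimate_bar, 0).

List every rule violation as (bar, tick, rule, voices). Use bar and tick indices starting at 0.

(2, 2, R7, (1,))
(5, 0, R4, (0, 1))
(5, 2, R4, (0, 1))
(6, 0, R7, (1,))
(7, 2, R4, (0, 1))
(8, 0, R2, (0, 1))

bar 0: v0=C3 v1=C4 downbeat P8
bar 1: v0=E3 v1=G3 downbeat m3
bar 2: v0=D3 v1=F3 downbeat m3
bar 3: v0=B2 v1=G3 downbeat m6
bar 4: v0=A2 v1=C3 downbeat m3
bar 5: v0=B2 v1=F3 downbeat TT
bar 6: v0=G2 v1=B2 downbeat M3
bar 7: v0=B2 v1=G3 downbeat m6
bar 8: v0=C3 v1=C4 downbeat P8
  -> R7 @ bar 2 tick 2 v(1,): F3->B3 leap 6st
  -> R4 @ bar 5 tick 0 v(0, 1): B2/F3 TT untreated
  -> R4 @ bar 5 tick 2 v(0, 1): B2/A3 m7 untreated
  -> R7 @ bar 6 tick 0 v(1,): A3->B2 leap 10st
  -> R4 @ bar 7 tick 2 v(0, 1): B2/F3 TT untreated
  -> R2 @ bar 8 tick 0 v(0, 1): B2/F3 TT -> C3/C4 P8 similar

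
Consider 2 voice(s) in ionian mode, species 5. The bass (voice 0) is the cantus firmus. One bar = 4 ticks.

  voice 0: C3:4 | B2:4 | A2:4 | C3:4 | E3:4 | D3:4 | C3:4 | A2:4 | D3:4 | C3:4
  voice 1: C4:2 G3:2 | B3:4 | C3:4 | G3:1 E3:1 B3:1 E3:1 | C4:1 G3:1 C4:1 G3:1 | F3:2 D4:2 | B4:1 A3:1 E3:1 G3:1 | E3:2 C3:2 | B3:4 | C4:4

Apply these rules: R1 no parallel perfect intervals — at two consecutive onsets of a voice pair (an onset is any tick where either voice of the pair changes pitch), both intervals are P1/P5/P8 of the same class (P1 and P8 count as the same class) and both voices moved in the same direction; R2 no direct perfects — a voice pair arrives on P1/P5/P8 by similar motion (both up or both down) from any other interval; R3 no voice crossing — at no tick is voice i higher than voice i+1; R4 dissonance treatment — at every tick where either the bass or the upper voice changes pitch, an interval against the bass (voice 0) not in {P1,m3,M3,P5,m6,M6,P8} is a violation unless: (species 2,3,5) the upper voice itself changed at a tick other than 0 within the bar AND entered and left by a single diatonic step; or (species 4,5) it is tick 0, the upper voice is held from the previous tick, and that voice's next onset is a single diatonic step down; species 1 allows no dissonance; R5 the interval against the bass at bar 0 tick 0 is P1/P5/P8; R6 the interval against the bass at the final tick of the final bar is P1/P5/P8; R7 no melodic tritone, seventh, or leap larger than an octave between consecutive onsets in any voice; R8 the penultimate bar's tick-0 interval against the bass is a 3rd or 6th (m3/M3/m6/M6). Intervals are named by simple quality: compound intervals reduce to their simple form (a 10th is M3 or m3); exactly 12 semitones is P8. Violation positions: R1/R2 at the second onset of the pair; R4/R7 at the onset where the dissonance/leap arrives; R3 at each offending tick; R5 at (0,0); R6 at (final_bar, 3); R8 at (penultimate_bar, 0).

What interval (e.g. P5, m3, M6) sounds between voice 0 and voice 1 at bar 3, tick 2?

M7

voice 0=C3 voice 1=B3 -> M7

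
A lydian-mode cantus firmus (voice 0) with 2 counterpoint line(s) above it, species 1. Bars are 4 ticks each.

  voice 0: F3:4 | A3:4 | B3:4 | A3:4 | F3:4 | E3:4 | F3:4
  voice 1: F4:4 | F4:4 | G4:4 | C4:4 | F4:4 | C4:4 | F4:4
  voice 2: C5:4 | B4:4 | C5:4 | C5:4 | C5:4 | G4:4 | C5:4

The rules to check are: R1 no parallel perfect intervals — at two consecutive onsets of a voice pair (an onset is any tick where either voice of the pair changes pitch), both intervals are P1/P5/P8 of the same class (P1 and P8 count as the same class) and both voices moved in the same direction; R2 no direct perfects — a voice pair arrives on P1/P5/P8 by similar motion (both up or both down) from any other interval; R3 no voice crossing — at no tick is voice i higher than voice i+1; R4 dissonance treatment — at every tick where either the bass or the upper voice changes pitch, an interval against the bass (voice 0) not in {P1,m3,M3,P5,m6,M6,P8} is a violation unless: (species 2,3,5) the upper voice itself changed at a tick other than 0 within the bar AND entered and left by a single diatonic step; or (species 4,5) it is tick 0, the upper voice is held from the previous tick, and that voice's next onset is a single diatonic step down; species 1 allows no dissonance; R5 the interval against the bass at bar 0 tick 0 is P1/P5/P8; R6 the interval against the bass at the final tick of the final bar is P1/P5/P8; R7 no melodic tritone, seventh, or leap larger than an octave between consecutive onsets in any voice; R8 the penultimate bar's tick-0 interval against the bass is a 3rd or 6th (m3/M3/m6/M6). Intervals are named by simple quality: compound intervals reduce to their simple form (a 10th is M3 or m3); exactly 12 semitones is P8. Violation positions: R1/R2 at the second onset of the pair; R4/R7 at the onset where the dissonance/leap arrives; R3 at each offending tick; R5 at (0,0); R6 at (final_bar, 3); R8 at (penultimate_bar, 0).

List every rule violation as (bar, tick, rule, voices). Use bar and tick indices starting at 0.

bar 0: v0=F3 v1=F4 v2=C5 downbeat P5
bar 1: v0=A3 v1=F4 v2=B4 downbeat M2
bar 2: v0=B3 v1=G4 v2=C5 downbeat m2
bar 3: v0=A3 v1=C4 v2=C5 downbeat m3
bar 4: v0=F3 v1=F4 v2=C5 downbeat P5
bar 5: v0=E3 v1=C4 v2=G4 downbeat m3
bar 6: v0=F3 v1=F4 v2=C5 downbeat P5
  -> R4 @ bar 1 tick 0 v(0, 2): A3/B4 M2 untreated
  -> R4 @ bar 2 tick 0 v(0, 2): B3/C5 m2 untreated
  -> R1 @ bar 5 tick 0 v(1, 2): F4/C5 P5 -> C4/G4 P5 similar
  -> R1 @ bar 6 tick 0 v(1, 2): C4/G4 P5 -> F4/C5 P5 similar
  -> R2 @ bar 6 tick 0 v(0, 1): E3/C4 m6 -> F3/F4 P8 similar
  -> R2 @ bar 6 tick 0 v(0, 2): E3/G4 m3 -> F3/C5 P5 similar

(1, 0, R4, (0, 2))
(2, 0, R4, (0, 2))
(5, 0, R1, (1, 2))
(6, 0, R1, (1, 2))
(6, 0, R2, (0, 1))
(6, 0, R2, (0, 2))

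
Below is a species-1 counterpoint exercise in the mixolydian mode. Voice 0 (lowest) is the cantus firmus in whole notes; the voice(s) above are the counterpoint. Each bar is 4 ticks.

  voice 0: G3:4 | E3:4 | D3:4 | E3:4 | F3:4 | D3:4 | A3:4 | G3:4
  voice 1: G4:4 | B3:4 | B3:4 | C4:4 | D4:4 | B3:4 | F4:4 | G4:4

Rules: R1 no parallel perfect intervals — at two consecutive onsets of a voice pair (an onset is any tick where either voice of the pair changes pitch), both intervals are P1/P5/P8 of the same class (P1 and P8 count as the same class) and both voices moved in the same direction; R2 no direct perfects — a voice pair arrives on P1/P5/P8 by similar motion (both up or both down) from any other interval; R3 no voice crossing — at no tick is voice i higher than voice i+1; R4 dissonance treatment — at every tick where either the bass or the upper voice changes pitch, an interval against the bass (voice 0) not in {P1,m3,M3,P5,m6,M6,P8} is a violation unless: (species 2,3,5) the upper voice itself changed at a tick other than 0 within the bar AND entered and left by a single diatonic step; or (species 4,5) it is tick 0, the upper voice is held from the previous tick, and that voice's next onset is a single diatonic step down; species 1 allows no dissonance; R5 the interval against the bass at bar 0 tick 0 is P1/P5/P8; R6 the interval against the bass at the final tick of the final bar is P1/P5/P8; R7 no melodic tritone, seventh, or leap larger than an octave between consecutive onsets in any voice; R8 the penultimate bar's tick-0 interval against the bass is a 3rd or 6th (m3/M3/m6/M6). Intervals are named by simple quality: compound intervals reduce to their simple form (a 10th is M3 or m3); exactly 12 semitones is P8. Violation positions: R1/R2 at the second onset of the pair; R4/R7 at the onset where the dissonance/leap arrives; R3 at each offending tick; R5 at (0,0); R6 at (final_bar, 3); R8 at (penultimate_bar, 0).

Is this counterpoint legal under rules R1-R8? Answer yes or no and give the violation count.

bar 0: v0=G3 v1=G4 (P8)
bar 1: v0=E3 v1=B3 (P5)
bar 2: v0=D3 v1=B3 (M6)
bar 3: v0=E3 v1=C4 (m6)
bar 4: v0=F3 v1=D4 (M6)
bar 5: v0=D3 v1=B3 (M6)
bar 6: v0=A3 v1=F4 (m6)
bar 7: v0=G3 v1=G4 (P8)
  R2 @ bar1.0: G3/G4 P8 -> E3/B3 P5 similar
  R7 @ bar6.0: B3->F4 leap 6st

No (2 violations)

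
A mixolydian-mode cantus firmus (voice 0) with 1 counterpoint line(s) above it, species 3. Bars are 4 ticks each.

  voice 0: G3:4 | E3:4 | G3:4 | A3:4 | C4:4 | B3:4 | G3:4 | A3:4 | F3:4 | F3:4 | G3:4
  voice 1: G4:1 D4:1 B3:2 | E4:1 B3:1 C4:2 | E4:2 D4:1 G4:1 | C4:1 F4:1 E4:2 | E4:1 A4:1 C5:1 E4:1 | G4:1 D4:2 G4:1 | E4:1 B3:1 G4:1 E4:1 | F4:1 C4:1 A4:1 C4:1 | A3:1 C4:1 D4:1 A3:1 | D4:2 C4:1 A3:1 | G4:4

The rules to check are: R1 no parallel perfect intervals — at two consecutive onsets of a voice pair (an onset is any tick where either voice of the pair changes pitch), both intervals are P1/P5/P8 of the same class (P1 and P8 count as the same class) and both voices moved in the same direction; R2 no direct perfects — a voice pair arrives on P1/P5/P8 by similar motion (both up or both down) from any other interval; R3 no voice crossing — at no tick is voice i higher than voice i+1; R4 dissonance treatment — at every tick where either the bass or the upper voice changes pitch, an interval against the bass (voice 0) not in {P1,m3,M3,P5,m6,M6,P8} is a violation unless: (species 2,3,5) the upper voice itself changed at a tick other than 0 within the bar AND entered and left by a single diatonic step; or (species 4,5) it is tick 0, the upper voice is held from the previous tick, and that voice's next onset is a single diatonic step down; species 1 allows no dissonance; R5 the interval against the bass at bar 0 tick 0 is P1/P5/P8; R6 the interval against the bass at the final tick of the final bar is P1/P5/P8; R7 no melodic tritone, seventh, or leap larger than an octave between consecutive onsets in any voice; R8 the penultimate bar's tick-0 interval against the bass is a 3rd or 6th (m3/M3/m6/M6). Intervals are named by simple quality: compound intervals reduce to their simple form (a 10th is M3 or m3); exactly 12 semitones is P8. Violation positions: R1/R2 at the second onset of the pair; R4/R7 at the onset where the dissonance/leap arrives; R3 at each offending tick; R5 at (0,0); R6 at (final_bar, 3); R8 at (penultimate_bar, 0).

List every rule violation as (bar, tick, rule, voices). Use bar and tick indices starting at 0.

(10, 0, R2, (0, 1))
(10, 0, R7, (1,))

bar 0: v0=G3 v1=G4 downbeat P8
bar 1: v0=E3 v1=E4 downbeat P8
bar 2: v0=G3 v1=E4 downbeat M6
bar 3: v0=A3 v1=C4 downbeat m3
bar 4: v0=C4 v1=E4 downbeat M3
bar 5: v0=B3 v1=G4 downbeat m6
bar 6: v0=G3 v1=E4 downbeat M6
bar 7: v0=A3 v1=F4 downbeat m6
bar 8: v0=F3 v1=A3 downbeat M3
bar 9: v0=F3 v1=D4 downbeat M6
bar 10: v0=G3 v1=G4 downbeat P8
  -> R2 @ bar 10 tick 0 v(0, 1): F3/A3 M3 -> G3/G4 P8 similar
  -> R7 @ bar 10 tick 0 v(1,): A3->G4 leap 10st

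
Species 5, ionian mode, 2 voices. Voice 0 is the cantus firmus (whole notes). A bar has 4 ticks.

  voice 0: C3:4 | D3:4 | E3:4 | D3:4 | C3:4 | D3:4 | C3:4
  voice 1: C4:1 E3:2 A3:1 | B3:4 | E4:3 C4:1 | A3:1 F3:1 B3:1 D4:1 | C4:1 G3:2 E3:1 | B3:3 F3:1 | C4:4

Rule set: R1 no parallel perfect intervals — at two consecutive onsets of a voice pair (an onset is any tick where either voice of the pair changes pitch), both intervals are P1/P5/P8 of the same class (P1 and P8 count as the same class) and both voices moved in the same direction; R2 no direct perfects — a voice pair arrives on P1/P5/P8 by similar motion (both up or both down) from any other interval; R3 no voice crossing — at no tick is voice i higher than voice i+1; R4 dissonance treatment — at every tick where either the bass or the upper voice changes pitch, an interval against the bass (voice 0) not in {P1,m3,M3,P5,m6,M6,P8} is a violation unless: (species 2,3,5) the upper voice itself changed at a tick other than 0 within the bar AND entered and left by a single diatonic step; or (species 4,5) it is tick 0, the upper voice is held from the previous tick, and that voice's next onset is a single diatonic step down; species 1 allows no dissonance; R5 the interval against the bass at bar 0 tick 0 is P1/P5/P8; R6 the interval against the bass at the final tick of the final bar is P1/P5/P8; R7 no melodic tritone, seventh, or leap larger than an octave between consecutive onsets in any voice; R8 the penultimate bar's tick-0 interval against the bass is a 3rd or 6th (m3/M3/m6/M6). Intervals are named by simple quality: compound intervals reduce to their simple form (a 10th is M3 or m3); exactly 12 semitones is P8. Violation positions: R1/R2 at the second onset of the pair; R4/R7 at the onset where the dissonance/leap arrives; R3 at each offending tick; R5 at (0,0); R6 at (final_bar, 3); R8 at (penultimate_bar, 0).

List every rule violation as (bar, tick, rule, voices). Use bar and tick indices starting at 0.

(2, 0, R2, (0, 1))
(3, 0, R2, (0, 1))
(3, 2, R7, (1,))
(4, 0, R1, (0, 1))
(5, 3, R7, (1,))

bar 0: v0=C3 v1=C4 downbeat P8
bar 1: v0=D3 v1=B3 downbeat M6
bar 2: v0=E3 v1=E4 downbeat P8
bar 3: v0=D3 v1=A3 downbeat P5
bar 4: v0=C3 v1=C4 downbeat P8
bar 5: v0=D3 v1=B3 downbeat M6
bar 6: v0=C3 v1=C4 downbeat P8
  -> R2 @ bar 2 tick 0 v(0, 1): D3/B3 M6 -> E3/E4 P8 similar
  -> R2 @ bar 3 tick 0 v(0, 1): E3/C4 m6 -> D3/A3 P5 similar
  -> R7 @ bar 3 tick 2 v(1,): F3->B3 leap 6st
  -> R1 @ bar 4 tick 0 v(0, 1): D3/D4 P8 -> C3/C4 P8 similar
  -> R7 @ bar 5 tick 3 v(1,): B3->F3 leap 6st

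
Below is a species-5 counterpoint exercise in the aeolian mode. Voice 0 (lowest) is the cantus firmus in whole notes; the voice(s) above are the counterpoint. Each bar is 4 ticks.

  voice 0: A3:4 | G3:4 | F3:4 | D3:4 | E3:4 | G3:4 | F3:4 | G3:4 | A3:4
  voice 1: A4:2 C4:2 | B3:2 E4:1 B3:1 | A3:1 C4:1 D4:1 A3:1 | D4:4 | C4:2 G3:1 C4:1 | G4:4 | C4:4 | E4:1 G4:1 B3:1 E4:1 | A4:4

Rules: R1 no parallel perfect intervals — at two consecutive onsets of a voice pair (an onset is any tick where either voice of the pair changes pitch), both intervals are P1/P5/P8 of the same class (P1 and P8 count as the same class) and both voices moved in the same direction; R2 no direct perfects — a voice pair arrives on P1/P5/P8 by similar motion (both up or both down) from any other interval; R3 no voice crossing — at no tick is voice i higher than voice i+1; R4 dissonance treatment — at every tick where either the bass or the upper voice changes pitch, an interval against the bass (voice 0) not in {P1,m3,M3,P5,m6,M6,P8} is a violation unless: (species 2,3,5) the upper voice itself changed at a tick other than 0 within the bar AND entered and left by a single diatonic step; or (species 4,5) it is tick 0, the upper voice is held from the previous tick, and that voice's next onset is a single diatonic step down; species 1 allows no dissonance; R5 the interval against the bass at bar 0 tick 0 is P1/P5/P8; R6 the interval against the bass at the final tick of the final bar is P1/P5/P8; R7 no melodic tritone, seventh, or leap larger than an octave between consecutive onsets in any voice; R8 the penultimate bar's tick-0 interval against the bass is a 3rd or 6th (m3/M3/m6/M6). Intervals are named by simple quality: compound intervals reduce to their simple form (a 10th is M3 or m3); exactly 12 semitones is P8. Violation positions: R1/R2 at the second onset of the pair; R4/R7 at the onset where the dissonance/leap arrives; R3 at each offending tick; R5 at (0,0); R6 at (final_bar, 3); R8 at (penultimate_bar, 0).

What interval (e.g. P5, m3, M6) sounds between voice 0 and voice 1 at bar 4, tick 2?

voice 0=E3 voice 1=G3 -> m3

m3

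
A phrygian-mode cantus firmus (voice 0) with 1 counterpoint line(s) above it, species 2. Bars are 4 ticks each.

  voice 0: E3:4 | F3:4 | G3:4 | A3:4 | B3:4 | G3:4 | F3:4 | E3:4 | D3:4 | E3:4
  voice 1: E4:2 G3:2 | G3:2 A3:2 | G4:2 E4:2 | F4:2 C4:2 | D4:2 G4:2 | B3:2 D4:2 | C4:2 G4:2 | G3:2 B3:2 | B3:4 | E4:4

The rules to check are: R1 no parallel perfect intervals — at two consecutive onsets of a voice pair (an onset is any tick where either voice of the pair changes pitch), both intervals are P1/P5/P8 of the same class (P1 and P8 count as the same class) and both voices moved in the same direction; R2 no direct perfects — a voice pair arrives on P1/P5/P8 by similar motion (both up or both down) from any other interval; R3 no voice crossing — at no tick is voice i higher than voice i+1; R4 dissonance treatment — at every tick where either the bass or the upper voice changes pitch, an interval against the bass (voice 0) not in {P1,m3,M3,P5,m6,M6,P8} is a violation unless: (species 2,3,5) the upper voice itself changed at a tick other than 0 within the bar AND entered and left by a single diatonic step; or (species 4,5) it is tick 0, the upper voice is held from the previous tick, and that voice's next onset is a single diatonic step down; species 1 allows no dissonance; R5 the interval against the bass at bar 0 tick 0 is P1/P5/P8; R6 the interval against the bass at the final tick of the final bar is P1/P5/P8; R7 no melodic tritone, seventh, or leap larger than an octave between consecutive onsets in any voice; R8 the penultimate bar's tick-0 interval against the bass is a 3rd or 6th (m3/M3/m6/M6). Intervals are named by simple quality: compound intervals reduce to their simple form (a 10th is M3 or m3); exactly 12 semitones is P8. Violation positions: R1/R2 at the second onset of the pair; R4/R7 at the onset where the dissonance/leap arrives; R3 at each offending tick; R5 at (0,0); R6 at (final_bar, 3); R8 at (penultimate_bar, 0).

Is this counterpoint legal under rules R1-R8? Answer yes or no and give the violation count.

bar 0: v0=E3 v1=E4 (P8)
bar 1: v0=F3 v1=G3 (M2)
bar 2: v0=G3 v1=G4 (P8)
bar 3: v0=A3 v1=F4 (m6)
bar 4: v0=B3 v1=D4 (m3)
bar 5: v0=G3 v1=B3 (M3)
bar 6: v0=F3 v1=C4 (P5)
bar 7: v0=E3 v1=G3 (m3)
bar 8: v0=D3 v1=B3 (M6)
bar 9: v0=E3 v1=E4 (P8)
  R4 @ bar1.0: F3/G3 M2 untreated
  R2 @ bar2.0: F3/A3 M3 -> G3/G4 P8 similar
  R7 @ bar2.0: A3->G4 leap 10st
  R1 @ bar6.0: G3/D4 P5 -> F3/C4 P5 similar
  R4 @ bar6.2: F3/G4 M2 untreated
  R2 @ bar9.0: D3/B3 M6 -> E3/E4 P8 similar

No (6 violations)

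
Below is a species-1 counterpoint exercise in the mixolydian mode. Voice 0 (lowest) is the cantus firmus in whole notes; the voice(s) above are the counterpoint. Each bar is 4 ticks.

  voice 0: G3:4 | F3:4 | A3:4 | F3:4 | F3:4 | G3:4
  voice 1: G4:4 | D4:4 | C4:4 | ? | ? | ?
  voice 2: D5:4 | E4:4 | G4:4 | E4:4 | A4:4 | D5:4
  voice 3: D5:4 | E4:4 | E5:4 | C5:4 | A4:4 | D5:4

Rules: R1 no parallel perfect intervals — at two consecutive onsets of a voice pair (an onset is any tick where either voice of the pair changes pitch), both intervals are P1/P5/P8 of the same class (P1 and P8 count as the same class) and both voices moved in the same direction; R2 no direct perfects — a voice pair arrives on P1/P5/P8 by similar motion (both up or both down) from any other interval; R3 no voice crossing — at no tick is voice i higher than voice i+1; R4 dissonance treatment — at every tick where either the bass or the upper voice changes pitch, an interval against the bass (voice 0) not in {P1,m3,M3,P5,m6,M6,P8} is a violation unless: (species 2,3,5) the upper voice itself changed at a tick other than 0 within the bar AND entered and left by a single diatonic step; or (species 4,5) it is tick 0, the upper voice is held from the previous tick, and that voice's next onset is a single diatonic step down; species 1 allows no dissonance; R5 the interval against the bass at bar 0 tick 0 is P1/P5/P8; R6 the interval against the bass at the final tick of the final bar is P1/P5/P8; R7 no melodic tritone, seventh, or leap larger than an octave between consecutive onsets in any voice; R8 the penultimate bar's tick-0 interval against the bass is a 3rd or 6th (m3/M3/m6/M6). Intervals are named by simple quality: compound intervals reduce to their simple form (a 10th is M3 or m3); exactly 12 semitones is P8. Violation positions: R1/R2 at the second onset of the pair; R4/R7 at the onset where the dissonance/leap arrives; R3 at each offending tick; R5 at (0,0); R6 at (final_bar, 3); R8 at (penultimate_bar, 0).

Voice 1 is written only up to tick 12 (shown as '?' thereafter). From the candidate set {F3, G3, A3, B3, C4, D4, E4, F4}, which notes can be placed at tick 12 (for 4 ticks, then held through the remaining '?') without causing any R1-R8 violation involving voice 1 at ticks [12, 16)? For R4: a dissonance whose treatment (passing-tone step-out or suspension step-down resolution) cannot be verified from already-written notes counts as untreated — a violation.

F3: violates R2
G3: violates R4
A3: violates R1
B3: violates R4
C4: legal
D4: legal
E4: violates R4
F4: violates R3

{C4, D4}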